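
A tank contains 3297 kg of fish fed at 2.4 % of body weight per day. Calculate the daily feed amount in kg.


Feeding rate fraction = 2.4% / 100 = 0.024
Daily feed = 3297 kg * 0.024 = 79.128 kg/day

79.128 kg/day


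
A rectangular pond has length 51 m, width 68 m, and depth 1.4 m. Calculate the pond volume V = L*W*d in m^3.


Base area = L * W = 51 * 68 = 3468 m^2
Volume = area * depth = 3468 * 1.4 = 4855.2 m^3

4855.2 m^3


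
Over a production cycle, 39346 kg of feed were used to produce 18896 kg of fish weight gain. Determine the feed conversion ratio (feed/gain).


FCR = feed consumed / weight gained
FCR = 39346 kg / 18896 kg = 2.08224

2.08224


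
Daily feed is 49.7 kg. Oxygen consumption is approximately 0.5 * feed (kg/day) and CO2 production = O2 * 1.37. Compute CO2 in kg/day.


O2 = 49.7 * 0.5 = 24.85
CO2 = 24.85 * 1.37 = 34.0445

34.0445 kg/day


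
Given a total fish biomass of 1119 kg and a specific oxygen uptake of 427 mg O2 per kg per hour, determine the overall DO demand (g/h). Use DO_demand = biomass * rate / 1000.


Total O2 consumption (mg/h) = 1119 kg * 427 mg/(kg*h) = 477813 mg/h
Convert to g/h: 477813 / 1000 = 477.813 g/h

477.813 g/h


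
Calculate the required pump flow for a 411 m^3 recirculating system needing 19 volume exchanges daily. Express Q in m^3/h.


Daily recirculation volume = 411 m^3 * 19 = 7809 m^3/day
Flow rate Q = daily volume / 24 h = 7809 / 24 = 325.375 m^3/h

325.375 m^3/h


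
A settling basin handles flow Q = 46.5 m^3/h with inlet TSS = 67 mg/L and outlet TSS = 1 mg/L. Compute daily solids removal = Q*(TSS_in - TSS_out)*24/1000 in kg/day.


Concentration drop: TSS_in - TSS_out = 67 - 1 = 66 mg/L
Hourly solids removed = Q * dTSS = 46.5 m^3/h * 66 mg/L = 3069 g/h  (m^3/h * mg/L = g/h)
Daily solids removed = 3069 * 24 = 73656 g/day
Convert g to kg: 73656 / 1000 = 73.656 kg/day

73.656 kg/day


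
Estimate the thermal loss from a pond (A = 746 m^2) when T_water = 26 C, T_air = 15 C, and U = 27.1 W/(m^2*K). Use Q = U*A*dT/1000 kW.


Temperature difference dT = 26 - 15 = 11 K
Heat loss (W) = U * A * dT = 27.1 * 746 * 11 = 222382.6 W
Convert to kW: 222382.6 / 1000 = 222.3826 kW

222.3826 kW


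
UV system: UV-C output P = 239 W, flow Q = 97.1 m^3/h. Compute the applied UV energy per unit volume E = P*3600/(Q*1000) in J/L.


Energy delivered per hour = 239 W * 3600 s = 860400 J/h
Volume treated per hour = 97.1 m^3/h * 1000 = 97100 L/h
dose = 860400 / 97100 = 8.86097 J/L

8.86097 J/L


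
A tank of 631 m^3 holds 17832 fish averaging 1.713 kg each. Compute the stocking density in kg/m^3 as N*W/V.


Total biomass = 17832 fish * 1.713 kg = 30546.216 kg
Density = total biomass / volume = 30546.216 / 631 = 48.4092 kg/m^3

48.4092 kg/m^3


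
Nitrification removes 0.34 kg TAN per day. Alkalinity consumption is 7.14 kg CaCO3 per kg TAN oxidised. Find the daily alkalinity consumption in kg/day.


Alkalinity factor: 7.14 kg CaCO3 consumed per kg TAN nitrified
alk = 0.34 kg TAN * 7.14 = 2.4276 kg CaCO3/day

2.4276 kg CaCO3/day


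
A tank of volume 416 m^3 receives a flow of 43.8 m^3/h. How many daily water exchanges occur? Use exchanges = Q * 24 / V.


Daily flow volume = 43.8 m^3/h * 24 h = 1051.2 m^3/day
Exchanges = daily flow / tank volume = 1051.2 / 416 = 2.52692 exchanges/day

2.52692 exchanges/day


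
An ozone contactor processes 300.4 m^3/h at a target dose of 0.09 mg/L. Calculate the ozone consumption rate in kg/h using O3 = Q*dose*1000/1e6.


O3 demand (mg/h) = Q * dose * 1000 = 300.4 * 0.09 * 1000 = 27036 mg/h
Convert mg to kg: 27036 / 1e6 = 0.027036 kg/h

0.027036 kg/h


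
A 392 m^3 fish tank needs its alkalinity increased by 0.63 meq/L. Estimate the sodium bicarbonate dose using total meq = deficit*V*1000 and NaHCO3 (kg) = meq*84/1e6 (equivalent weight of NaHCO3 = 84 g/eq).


Tank volume in L = 392 m^3 * 1000 = 392000 L
Total meq required = 0.63 meq/L * 392000 L = 246960 meq
NaHCO3 mass = 246960 meq * 84 mg/meq / 1e6 = 20.7446 kg

20.7446 kg


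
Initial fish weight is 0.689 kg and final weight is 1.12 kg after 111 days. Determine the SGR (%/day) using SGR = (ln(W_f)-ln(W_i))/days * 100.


ln(W_f) = ln(1.12) = 0.11332869
ln(W_i) = ln(0.689) = -0.37251401
ln(W_f) - ln(W_i) = 0.11332869 - -0.37251401 = 0.4858427
SGR = 0.4858427 / 111 * 100 = 0.437696 %/day

0.437696 %/day


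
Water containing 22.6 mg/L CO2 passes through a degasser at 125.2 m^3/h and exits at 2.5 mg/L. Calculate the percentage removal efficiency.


CO2_out / CO2_in = 2.5 / 22.6 = 0.11061947
Fraction remaining = 0.11061947
efficiency = (1 - 0.11061947) * 100 = 88.9381 %

88.9381 %


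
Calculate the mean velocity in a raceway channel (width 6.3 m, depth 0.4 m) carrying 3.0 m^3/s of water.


Cross-sectional area = W * d = 6.3 * 0.4 = 2.52 m^2
Velocity = Q / A = 3.0 / 2.52 = 1.19048 m/s

1.19048 m/s


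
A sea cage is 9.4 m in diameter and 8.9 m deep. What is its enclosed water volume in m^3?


r = d/2 = 9.4/2 = 4.7 m
Base area = pi*r^2 = pi*4.7^2 = 69.397782 m^2
Volume = 69.397782 * 8.9 = 617.64 m^3

617.64 m^3


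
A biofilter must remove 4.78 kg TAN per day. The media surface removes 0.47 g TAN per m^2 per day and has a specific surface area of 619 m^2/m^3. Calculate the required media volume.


A = 4.78*1000 / 0.47 = 10170.213 m^2
V = 10170.213 / 619 = 16.4301

16.4301 m^3


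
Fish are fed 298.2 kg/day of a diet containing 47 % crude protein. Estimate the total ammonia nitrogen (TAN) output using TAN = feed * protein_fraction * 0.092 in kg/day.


Protein in feed = 298.2 * 47/100 = 140.154 kg/day
TAN = protein * 0.092 = 140.154 * 0.092 = 12.894168 kg/day

12.894168 kg/day


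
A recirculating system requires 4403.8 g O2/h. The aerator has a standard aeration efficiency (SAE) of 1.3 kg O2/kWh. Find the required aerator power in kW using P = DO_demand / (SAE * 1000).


SAE in g O2/kWh = 1.3 * 1000 = 1300 g/kWh
P = DO_demand / SAE_g = 4403.8 / 1300 = 3.38754 kW

3.38754 kW


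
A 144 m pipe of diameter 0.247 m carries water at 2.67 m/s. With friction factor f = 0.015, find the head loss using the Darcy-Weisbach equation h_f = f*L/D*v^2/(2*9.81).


v^2 = 2.67^2 = 7.1289 m^2/s^2
L/D = 144/0.247 = 582.99595
h_f = f*(L/D)*v^2/(2g) = 0.015 * 582.99595 * 7.1289 / 19.62 = 3.17746 m

3.17746 m


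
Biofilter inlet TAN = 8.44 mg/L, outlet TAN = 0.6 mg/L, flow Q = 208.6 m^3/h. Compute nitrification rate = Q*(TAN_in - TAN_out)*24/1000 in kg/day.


Concentration drop: TAN_in - TAN_out = 8.44 - 0.6 = 7.84 mg/L
Hourly TAN removed = Q * dTAN = 208.6 m^3/h * 7.84 mg/L = 1635.424 g/h  (m^3/h * mg/L = g/h)
Daily TAN removed = 1635.424 * 24 = 39250.176 g/day
Convert to kg/day: 39250.176 / 1000 = 39.250176 kg/day

39.250176 kg/day


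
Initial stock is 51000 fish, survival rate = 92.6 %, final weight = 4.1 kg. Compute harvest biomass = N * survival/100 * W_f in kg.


Survivors = 51000 * 92.6/100 = 47226 fish
Harvest biomass = survivors * W_f = 47226 * 4.1 = 193626.6 kg

193626.6 kg


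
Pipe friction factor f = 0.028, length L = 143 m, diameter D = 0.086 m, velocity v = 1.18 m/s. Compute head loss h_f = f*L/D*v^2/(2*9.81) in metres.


v^2 = 1.18^2 = 1.3924 m^2/s^2
L/D = 143/0.086 = 1662.7907
h_f = f*(L/D)*v^2/(2g) = 0.028 * 1662.7907 * 1.3924 / 19.62 = 3.30416 m

3.30416 m


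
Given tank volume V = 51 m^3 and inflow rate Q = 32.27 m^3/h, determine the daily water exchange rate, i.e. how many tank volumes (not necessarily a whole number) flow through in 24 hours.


Daily flow volume = 32.27 m^3/h * 24 h = 774.48 m^3/day
Exchanges = daily flow / tank volume = 774.48 / 51 = 15.1859 exchanges/day

15.1859 exchanges/day


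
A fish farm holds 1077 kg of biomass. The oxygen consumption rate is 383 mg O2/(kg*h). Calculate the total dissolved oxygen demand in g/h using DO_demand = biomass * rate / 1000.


Total O2 consumption (mg/h) = 1077 kg * 383 mg/(kg*h) = 412491 mg/h
Convert to g/h: 412491 / 1000 = 412.491 g/h

412.491 g/h


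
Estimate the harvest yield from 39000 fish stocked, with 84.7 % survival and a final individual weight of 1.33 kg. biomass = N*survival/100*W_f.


Survivors = 39000 * 84.7/100 = 33033 fish
Harvest biomass = survivors * W_f = 33033 * 1.33 = 43933.89 kg

43933.89 kg


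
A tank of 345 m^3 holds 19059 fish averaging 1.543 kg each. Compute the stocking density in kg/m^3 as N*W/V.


Total biomass = 19059 fish * 1.543 kg = 29408.037 kg
Density = total biomass / volume = 29408.037 / 345 = 85.2407 kg/m^3

85.2407 kg/m^3


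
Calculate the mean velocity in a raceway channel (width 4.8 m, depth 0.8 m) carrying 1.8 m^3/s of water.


Cross-sectional area = W * d = 4.8 * 0.8 = 3.84 m^2
Velocity = Q / A = 1.8 / 3.84 = 0.46875 m/s

0.46875 m/s


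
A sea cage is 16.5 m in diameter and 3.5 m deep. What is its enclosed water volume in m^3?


r = d/2 = 16.5/2 = 8.25 m
Base area = pi*r^2 = pi*8.25^2 = 213.82465 m^2
Volume = 213.82465 * 3.5 = 748.386 m^3

748.386 m^3


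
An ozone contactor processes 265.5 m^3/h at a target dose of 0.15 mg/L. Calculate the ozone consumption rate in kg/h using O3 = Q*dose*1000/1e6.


O3 demand (mg/h) = Q * dose * 1000 = 265.5 * 0.15 * 1000 = 39825 mg/h
Convert mg to kg: 39825 / 1e6 = 0.039825 kg/h

0.039825 kg/h


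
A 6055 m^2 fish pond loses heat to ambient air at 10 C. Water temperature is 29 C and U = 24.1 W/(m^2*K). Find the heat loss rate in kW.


Temperature difference dT = 29 - 10 = 19 K
Heat loss (W) = U * A * dT = 24.1 * 6055 * 19 = 2772584.5 W
Convert to kW: 2772584.5 / 1000 = 2772.5845 kW

2772.5845 kW


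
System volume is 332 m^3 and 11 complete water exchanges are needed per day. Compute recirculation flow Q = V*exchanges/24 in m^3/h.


Daily recirculation volume = 332 m^3 * 11 = 3652 m^3/day
Flow rate Q = daily volume / 24 h = 3652 / 24 = 152.167 m^3/h

152.167 m^3/h


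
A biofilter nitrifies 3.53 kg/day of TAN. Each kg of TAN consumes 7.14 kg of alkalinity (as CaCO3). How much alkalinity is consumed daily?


Alkalinity factor: 7.14 kg CaCO3 consumed per kg TAN nitrified
alk = 3.53 kg TAN * 7.14 = 25.2042 kg CaCO3/day

25.2042 kg CaCO3/day


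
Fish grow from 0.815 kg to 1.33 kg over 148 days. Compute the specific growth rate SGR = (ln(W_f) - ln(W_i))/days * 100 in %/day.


ln(W_f) = ln(1.33) = 0.28517894
ln(W_i) = ln(0.815) = -0.20456717
ln(W_f) - ln(W_i) = 0.28517894 - -0.20456717 = 0.48974611
SGR = 0.48974611 / 148 * 100 = 0.33091 %/day

0.33091 %/day


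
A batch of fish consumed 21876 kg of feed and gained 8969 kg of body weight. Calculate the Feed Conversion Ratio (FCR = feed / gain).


FCR = feed consumed / weight gained
FCR = 21876 kg / 8969 kg = 2.43907

2.43907


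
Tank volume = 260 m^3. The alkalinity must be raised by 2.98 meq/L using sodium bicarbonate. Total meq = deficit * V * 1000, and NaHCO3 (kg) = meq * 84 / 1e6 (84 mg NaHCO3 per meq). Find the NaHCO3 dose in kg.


Tank volume in L = 260 m^3 * 1000 = 260000 L
Total meq required = 2.98 meq/L * 260000 L = 774800 meq
NaHCO3 mass = 774800 meq * 84 mg/meq / 1e6 = 65.0832 kg

65.0832 kg


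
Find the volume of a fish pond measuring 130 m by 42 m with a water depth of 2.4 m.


Base area = L * W = 130 * 42 = 5460 m^2
Volume = area * depth = 5460 * 2.4 = 13104 m^3

13104 m^3


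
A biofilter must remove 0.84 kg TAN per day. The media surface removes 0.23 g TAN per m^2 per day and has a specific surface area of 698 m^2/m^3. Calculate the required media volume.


A = 0.84*1000 / 0.23 = 3652.1739 m^2
V = 3652.1739 / 698 = 5.23234

5.23234 m^3


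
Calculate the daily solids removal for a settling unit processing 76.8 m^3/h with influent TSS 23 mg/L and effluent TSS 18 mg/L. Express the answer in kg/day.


Concentration drop: TSS_in - TSS_out = 23 - 18 = 5 mg/L
Hourly solids removed = Q * dTSS = 76.8 m^3/h * 5 mg/L = 384 g/h  (m^3/h * mg/L = g/h)
Daily solids removed = 384 * 24 = 9216 g/day
Convert g to kg: 9216 / 1000 = 9.216 kg/day

9.216 kg/day


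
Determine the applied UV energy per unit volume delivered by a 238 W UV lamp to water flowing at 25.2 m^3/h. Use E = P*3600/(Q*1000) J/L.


Energy delivered per hour = 238 W * 3600 s = 856800 J/h
Volume treated per hour = 25.2 m^3/h * 1000 = 25200 L/h
dose = 856800 / 25200 = 34 J/L

34 J/L


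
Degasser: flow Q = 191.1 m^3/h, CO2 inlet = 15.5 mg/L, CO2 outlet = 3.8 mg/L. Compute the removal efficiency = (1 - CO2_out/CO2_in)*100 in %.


CO2_out / CO2_in = 3.8 / 15.5 = 0.24516129
Fraction remaining = 0.24516129
efficiency = (1 - 0.24516129) * 100 = 75.4839 %

75.4839 %


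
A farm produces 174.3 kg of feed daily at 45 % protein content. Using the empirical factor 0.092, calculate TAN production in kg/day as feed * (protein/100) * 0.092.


Protein in feed = 174.3 * 45/100 = 78.435 kg/day
TAN = protein * 0.092 = 78.435 * 0.092 = 7.21602 kg/day

7.21602 kg/day


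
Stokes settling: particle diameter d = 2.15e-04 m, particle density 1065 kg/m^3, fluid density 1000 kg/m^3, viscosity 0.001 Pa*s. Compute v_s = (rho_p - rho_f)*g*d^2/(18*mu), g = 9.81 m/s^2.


Density difference: rho_p - rho_f = 1065 - 1000 = 65 kg/m^3
d^2 = (2.15e-04)^2 = 4.6225e-08 m^2
Numerator = (rho_p - rho_f) * g * d^2 = 65 * 9.81 * 4.6225e-08 = 2.9475371e-05
Denominator = 18 * mu = 18 * 0.001 = 0.018
v_s = 2.9475371e-05 / 0.018 = 0.00163752 m/s
Check: Re = rho_f * v_s * d / mu = 1000 * 0.00163752 * 2.15e-04 / 0.001 = 0.352 < 1, so Stokes' law applies.

0.00163752 m/s


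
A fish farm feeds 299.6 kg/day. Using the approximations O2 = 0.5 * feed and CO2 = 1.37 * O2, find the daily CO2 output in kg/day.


O2 = 299.6 * 0.5 = 149.8
CO2 = 149.8 * 1.37 = 205.226

205.226 kg/day


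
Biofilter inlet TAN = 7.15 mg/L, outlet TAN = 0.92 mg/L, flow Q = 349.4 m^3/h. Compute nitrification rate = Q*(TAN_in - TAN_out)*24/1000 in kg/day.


Concentration drop: TAN_in - TAN_out = 7.15 - 0.92 = 6.23 mg/L
Hourly TAN removed = Q * dTAN = 349.4 m^3/h * 6.23 mg/L = 2176.762 g/h  (m^3/h * mg/L = g/h)
Daily TAN removed = 2176.762 * 24 = 52242.288 g/day
Convert to kg/day: 52242.288 / 1000 = 52.242288 kg/day

52.242288 kg/day


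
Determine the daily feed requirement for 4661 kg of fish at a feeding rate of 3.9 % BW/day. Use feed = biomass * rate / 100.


Feeding rate fraction = 3.9% / 100 = 0.039
Daily feed = 4661 kg * 0.039 = 181.779 kg/day

181.779 kg/day


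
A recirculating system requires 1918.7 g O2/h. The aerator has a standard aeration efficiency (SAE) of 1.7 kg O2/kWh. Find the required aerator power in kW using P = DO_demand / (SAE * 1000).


SAE in g O2/kWh = 1.7 * 1000 = 1700 g/kWh
P = DO_demand / SAE_g = 1918.7 / 1700 = 1.12865 kW

1.12865 kW


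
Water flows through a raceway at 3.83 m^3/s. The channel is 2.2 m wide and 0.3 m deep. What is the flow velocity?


Cross-sectional area = W * d = 2.2 * 0.3 = 0.66 m^2
Velocity = Q / A = 3.83 / 0.66 = 5.80303 m/s

5.80303 m/s


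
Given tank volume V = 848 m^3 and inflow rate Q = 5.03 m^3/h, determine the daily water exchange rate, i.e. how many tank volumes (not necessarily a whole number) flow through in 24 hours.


Daily flow volume = 5.03 m^3/h * 24 h = 120.72 m^3/day
Exchanges = daily flow / tank volume = 120.72 / 848 = 0.142358 exchanges/day

0.142358 exchanges/day


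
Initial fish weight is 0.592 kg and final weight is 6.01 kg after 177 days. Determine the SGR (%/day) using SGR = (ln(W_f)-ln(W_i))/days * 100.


ln(W_f) = ln(6.01) = 1.7934247
ln(W_i) = ln(0.592) = -0.52424864
ln(W_f) - ln(W_i) = 1.7934247 - -0.52424864 = 2.3176733
SGR = 2.3176733 / 177 * 100 = 1.30942 %/day

1.30942 %/day


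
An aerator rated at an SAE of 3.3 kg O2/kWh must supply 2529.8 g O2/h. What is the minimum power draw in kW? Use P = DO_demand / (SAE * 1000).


SAE in g O2/kWh = 3.3 * 1000 = 3300 g/kWh
P = DO_demand / SAE_g = 2529.8 / 3300 = 0.766606 kW

0.766606 kW


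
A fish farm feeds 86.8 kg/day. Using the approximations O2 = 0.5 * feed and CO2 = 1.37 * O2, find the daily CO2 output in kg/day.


O2 = 86.8 * 0.5 = 43.4
CO2 = 43.4 * 1.37 = 59.458

59.458 kg/day


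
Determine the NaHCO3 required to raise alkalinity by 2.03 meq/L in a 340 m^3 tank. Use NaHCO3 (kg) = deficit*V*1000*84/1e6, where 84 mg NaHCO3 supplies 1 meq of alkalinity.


Tank volume in L = 340 m^3 * 1000 = 340000 L
Total meq required = 2.03 meq/L * 340000 L = 690200 meq
NaHCO3 mass = 690200 meq * 84 mg/meq / 1e6 = 57.9768 kg

57.9768 kg


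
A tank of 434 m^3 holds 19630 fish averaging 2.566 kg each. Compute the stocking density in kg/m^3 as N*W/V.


Total biomass = 19630 fish * 2.566 kg = 50370.58 kg
Density = total biomass / volume = 50370.58 / 434 = 116.061 kg/m^3

116.061 kg/m^3


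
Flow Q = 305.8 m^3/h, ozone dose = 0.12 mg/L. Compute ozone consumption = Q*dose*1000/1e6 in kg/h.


O3 demand (mg/h) = Q * dose * 1000 = 305.8 * 0.12 * 1000 = 36696 mg/h
Convert mg to kg: 36696 / 1e6 = 0.036696 kg/h

0.036696 kg/h


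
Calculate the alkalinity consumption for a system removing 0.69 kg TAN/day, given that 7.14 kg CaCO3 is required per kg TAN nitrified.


Alkalinity factor: 7.14 kg CaCO3 consumed per kg TAN nitrified
alk = 0.69 kg TAN * 7.14 = 4.9266 kg CaCO3/day

4.9266 kg CaCO3/day


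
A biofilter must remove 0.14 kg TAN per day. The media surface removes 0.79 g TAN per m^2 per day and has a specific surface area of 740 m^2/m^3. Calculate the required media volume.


A = 0.14*1000 / 0.79 = 177.21519 m^2
V = 177.21519 / 740 = 0.23948

0.23948 m^3


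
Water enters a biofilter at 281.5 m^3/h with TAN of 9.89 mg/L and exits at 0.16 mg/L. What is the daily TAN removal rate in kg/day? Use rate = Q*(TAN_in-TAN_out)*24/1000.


Concentration drop: TAN_in - TAN_out = 9.89 - 0.16 = 9.73 mg/L
Hourly TAN removed = Q * dTAN = 281.5 m^3/h * 9.73 mg/L = 2738.995 g/h  (m^3/h * mg/L = g/h)
Daily TAN removed = 2738.995 * 24 = 65735.88 g/day
Convert to kg/day: 65735.88 / 1000 = 65.73588 kg/day

65.73588 kg/day


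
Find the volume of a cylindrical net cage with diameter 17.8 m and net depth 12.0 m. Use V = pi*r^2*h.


r = d/2 = 17.8/2 = 8.9 m
Base area = pi*r^2 = pi*8.9^2 = 248.84555 m^2
Volume = 248.84555 * 12.0 = 2986.15 m^3

2986.15 m^3


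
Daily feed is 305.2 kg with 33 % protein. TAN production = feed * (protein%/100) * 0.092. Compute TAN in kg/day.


Protein in feed = 305.2 * 33/100 = 100.716 kg/day
TAN = protein * 0.092 = 100.716 * 0.092 = 9.265872 kg/day

9.265872 kg/day


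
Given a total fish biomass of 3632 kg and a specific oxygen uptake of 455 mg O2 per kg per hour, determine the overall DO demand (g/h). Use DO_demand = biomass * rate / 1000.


Total O2 consumption (mg/h) = 3632 kg * 455 mg/(kg*h) = 1652560 mg/h
Convert to g/h: 1652560 / 1000 = 1652.56 g/h

1652.56 g/h


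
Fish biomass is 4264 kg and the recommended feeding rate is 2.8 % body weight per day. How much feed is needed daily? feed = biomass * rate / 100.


Feeding rate fraction = 2.8% / 100 = 0.028
Daily feed = 4264 kg * 0.028 = 119.392 kg/day

119.392 kg/day


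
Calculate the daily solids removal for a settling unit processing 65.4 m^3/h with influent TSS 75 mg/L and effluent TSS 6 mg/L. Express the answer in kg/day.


Concentration drop: TSS_in - TSS_out = 75 - 6 = 69 mg/L
Hourly solids removed = Q * dTSS = 65.4 m^3/h * 69 mg/L = 4512.6 g/h  (m^3/h * mg/L = g/h)
Daily solids removed = 4512.6 * 24 = 108302.4 g/day
Convert g to kg: 108302.4 / 1000 = 108.3024 kg/day

108.3024 kg/day


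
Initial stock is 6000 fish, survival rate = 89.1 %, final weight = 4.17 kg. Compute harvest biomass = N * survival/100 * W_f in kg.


Survivors = 6000 * 89.1/100 = 5346 fish
Harvest biomass = survivors * W_f = 5346 * 4.17 = 22292.82 kg

22292.82 kg


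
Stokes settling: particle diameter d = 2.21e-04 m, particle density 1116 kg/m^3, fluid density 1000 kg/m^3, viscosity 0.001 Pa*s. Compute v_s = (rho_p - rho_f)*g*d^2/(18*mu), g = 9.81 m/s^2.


Density difference: rho_p - rho_f = 1116 - 1000 = 116 kg/m^3
d^2 = (2.21e-04)^2 = 4.8841e-08 m^2
Numerator = (rho_p - rho_f) * g * d^2 = 116 * 9.81 * 4.8841e-08 = 5.5579104e-05
Denominator = 18 * mu = 18 * 0.001 = 0.018
v_s = 5.5579104e-05 / 0.018 = 0.00308773 m/s
Check: Re = rho_f * v_s * d / mu = 1000 * 0.00308773 * 2.21e-04 / 0.001 = 0.682 < 1, so Stokes' law applies.

0.00308773 m/s


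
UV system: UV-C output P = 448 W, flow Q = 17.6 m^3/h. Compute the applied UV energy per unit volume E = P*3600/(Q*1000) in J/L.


Energy delivered per hour = 448 W * 3600 s = 1612800 J/h
Volume treated per hour = 17.6 m^3/h * 1000 = 17600 L/h
dose = 1612800 / 17600 = 91.6364 J/L

91.6364 J/L


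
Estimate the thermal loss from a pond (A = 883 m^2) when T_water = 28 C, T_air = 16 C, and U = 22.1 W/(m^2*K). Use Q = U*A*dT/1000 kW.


Temperature difference dT = 28 - 16 = 12 K
Heat loss (W) = U * A * dT = 22.1 * 883 * 12 = 234171.6 W
Convert to kW: 234171.6 / 1000 = 234.1716 kW

234.1716 kW


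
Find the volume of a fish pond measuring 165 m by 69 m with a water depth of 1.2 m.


Base area = L * W = 165 * 69 = 11385 m^2
Volume = area * depth = 11385 * 1.2 = 13662 m^3

13662 m^3


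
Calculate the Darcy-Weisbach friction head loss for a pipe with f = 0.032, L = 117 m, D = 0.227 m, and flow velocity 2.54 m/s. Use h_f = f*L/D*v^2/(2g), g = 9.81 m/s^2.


v^2 = 2.54^2 = 6.4516 m^2/s^2
L/D = 117/0.227 = 515.4185
h_f = f*(L/D)*v^2/(2g) = 0.032 * 515.4185 * 6.4516 / 19.62 = 5.42348 m

5.42348 m


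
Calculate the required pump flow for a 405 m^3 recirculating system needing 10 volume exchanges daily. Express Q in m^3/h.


Daily recirculation volume = 405 m^3 * 10 = 4050 m^3/day
Flow rate Q = daily volume / 24 h = 4050 / 24 = 168.75 m^3/h

168.75 m^3/h


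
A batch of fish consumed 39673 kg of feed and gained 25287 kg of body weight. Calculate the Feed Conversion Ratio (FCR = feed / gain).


FCR = feed consumed / weight gained
FCR = 39673 kg / 25287 kg = 1.56891

1.56891


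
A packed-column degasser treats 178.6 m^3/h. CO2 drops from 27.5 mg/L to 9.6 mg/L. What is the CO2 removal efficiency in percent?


CO2_out / CO2_in = 9.6 / 27.5 = 0.34909091
Fraction remaining = 0.34909091
efficiency = (1 - 0.34909091) * 100 = 65.0909 %

65.0909 %


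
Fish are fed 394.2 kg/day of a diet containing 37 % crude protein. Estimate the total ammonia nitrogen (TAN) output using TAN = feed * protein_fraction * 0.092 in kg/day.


Protein in feed = 394.2 * 37/100 = 145.854 kg/day
TAN = protein * 0.092 = 145.854 * 0.092 = 13.418568 kg/day

13.418568 kg/day


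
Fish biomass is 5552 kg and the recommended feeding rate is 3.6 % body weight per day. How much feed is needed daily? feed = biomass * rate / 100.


Feeding rate fraction = 3.6% / 100 = 0.036
Daily feed = 5552 kg * 0.036 = 199.872 kg/day

199.872 kg/day


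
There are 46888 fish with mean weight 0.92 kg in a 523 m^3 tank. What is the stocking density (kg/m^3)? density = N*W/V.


Total biomass = 46888 fish * 0.92 kg = 43136.96 kg
Density = total biomass / volume = 43136.96 / 523 = 82.4798 kg/m^3

82.4798 kg/m^3


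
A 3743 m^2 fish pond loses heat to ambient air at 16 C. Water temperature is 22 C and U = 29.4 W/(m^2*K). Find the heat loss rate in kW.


Temperature difference dT = 22 - 16 = 6 K
Heat loss (W) = U * A * dT = 29.4 * 3743 * 6 = 660265.2 W
Convert to kW: 660265.2 / 1000 = 660.2652 kW

660.2652 kW


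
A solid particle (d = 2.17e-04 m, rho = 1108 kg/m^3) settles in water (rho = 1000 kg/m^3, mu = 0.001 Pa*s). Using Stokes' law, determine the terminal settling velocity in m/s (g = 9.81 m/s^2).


Density difference: rho_p - rho_f = 1108 - 1000 = 108 kg/m^3
d^2 = (2.17e-04)^2 = 4.7089e-08 m^2
Numerator = (rho_p - rho_f) * g * d^2 = 108 * 9.81 * 4.7089e-08 = 4.9889854e-05
Denominator = 18 * mu = 18 * 0.001 = 0.018
v_s = 4.9889854e-05 / 0.018 = 0.00277166 m/s
Check: Re = rho_f * v_s * d / mu = 1000 * 0.00277166 * 2.17e-04 / 0.001 = 0.601 < 1, so Stokes' law applies.

0.00277166 m/s


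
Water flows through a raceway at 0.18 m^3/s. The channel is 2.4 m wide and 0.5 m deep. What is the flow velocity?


Cross-sectional area = W * d = 2.4 * 0.5 = 1.2 m^2
Velocity = Q / A = 0.18 / 1.2 = 0.15 m/s

0.15 m/s


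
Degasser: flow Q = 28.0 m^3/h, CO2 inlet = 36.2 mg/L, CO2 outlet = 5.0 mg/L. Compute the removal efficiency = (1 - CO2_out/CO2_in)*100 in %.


CO2_out / CO2_in = 5.0 / 36.2 = 0.13812155
Fraction remaining = 0.13812155
efficiency = (1 - 0.13812155) * 100 = 86.1878 %

86.1878 %


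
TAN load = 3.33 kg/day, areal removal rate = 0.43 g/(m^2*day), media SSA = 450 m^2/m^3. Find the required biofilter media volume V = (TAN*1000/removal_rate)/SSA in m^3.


A = 3.33*1000 / 0.43 = 7744.186 m^2
V = 7744.186 / 450 = 17.2093

17.2093 m^3


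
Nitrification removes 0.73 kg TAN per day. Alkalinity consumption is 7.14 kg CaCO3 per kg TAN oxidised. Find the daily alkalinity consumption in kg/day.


Alkalinity factor: 7.14 kg CaCO3 consumed per kg TAN nitrified
alk = 0.73 kg TAN * 7.14 = 5.2122 kg CaCO3/day

5.2122 kg CaCO3/day


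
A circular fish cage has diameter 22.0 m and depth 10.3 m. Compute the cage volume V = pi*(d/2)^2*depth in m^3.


r = d/2 = 22.0/2 = 11 m
Base area = pi*r^2 = pi*11^2 = 380.13271 m^2
Volume = 380.13271 * 10.3 = 3915.37 m^3

3915.37 m^3


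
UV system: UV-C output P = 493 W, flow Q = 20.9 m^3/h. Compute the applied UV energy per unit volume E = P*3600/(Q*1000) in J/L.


Energy delivered per hour = 493 W * 3600 s = 1774800 J/h
Volume treated per hour = 20.9 m^3/h * 1000 = 20900 L/h
dose = 1774800 / 20900 = 84.9187 J/L

84.9187 J/L


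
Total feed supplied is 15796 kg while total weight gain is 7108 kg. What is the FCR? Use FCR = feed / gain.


FCR = feed consumed / weight gained
FCR = 15796 kg / 7108 kg = 2.22228

2.22228


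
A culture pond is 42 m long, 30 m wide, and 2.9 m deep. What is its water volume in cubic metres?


Base area = L * W = 42 * 30 = 1260 m^2
Volume = area * depth = 1260 * 2.9 = 3654 m^3

3654 m^3


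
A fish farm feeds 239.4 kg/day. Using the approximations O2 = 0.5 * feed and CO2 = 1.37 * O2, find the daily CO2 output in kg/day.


O2 = 239.4 * 0.5 = 119.7
CO2 = 119.7 * 1.37 = 163.989

163.989 kg/day


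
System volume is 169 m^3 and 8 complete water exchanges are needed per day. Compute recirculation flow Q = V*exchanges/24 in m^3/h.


Daily recirculation volume = 169 m^3 * 8 = 1352 m^3/day
Flow rate Q = daily volume / 24 h = 1352 / 24 = 56.3333 m^3/h

56.3333 m^3/h


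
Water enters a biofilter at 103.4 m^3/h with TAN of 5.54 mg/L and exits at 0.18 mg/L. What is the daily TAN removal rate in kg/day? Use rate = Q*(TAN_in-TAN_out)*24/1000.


Concentration drop: TAN_in - TAN_out = 5.54 - 0.18 = 5.36 mg/L
Hourly TAN removed = Q * dTAN = 103.4 m^3/h * 5.36 mg/L = 554.224 g/h  (m^3/h * mg/L = g/h)
Daily TAN removed = 554.224 * 24 = 13301.376 g/day
Convert to kg/day: 13301.376 / 1000 = 13.301376 kg/day

13.301376 kg/day


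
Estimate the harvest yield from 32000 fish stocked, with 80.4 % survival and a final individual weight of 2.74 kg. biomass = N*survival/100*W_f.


Survivors = 32000 * 80.4/100 = 25728 fish
Harvest biomass = survivors * W_f = 25728 * 2.74 = 70494.72 kg

70494.72 kg


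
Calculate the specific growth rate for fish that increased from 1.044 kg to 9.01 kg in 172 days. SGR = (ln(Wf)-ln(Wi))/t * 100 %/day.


ln(W_f) = ln(9.01) = 2.1983351
ln(W_i) = ln(1.044) = 0.043059489
ln(W_f) - ln(W_i) = 2.1983351 - 0.043059489 = 2.1552756
SGR = 2.1552756 / 172 * 100 = 1.25307 %/day

1.25307 %/day


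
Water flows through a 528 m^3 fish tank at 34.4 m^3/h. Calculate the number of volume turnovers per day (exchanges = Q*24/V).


Daily flow volume = 34.4 m^3/h * 24 h = 825.6 m^3/day
Exchanges = daily flow / tank volume = 825.6 / 528 = 1.56364 exchanges/day

1.56364 exchanges/day


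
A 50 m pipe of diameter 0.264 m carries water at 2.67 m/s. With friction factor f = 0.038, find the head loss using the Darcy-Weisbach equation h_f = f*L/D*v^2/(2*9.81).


v^2 = 2.67^2 = 7.1289 m^2/s^2
L/D = 50/0.264 = 189.39394
h_f = f*(L/D)*v^2/(2g) = 0.038 * 189.39394 * 7.1289 / 19.62 = 2.61501 m

2.61501 m


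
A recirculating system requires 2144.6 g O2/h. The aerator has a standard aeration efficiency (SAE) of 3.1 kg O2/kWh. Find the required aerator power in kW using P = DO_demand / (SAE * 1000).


SAE in g O2/kWh = 3.1 * 1000 = 3100 g/kWh
P = DO_demand / SAE_g = 2144.6 / 3100 = 0.691806 kW

0.691806 kW


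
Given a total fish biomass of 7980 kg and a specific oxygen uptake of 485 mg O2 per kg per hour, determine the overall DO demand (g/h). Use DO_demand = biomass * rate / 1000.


Total O2 consumption (mg/h) = 7980 kg * 485 mg/(kg*h) = 3870300 mg/h
Convert to g/h: 3870300 / 1000 = 3870.3 g/h

3870.3 g/h


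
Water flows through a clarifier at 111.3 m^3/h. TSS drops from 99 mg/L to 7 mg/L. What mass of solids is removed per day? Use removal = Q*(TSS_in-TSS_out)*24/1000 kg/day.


Concentration drop: TSS_in - TSS_out = 99 - 7 = 92 mg/L
Hourly solids removed = Q * dTSS = 111.3 m^3/h * 92 mg/L = 10239.6 g/h  (m^3/h * mg/L = g/h)
Daily solids removed = 10239.6 * 24 = 245750.4 g/day
Convert g to kg: 245750.4 / 1000 = 245.7504 kg/day

245.7504 kg/day


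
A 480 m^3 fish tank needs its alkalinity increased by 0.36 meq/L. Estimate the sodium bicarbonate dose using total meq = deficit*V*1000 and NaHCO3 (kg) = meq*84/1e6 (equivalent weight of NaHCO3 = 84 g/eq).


Tank volume in L = 480 m^3 * 1000 = 480000 L
Total meq required = 0.36 meq/L * 480000 L = 172800 meq
NaHCO3 mass = 172800 meq * 84 mg/meq / 1e6 = 14.5152 kg

14.5152 kg


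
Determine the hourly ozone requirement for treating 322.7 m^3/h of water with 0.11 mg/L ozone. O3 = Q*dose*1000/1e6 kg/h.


O3 demand (mg/h) = Q * dose * 1000 = 322.7 * 0.11 * 1000 = 35497 mg/h
Convert mg to kg: 35497 / 1e6 = 0.035497 kg/h

0.035497 kg/h


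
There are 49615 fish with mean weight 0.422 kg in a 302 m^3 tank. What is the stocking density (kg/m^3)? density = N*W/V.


Total biomass = 49615 fish * 0.422 kg = 20937.53 kg
Density = total biomass / volume = 20937.53 / 302 = 69.3296 kg/m^3

69.3296 kg/m^3


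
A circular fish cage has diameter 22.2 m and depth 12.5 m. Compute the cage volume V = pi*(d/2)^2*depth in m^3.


r = d/2 = 22.2/2 = 11.1 m
Base area = pi*r^2 = pi*11.1^2 = 387.07563 m^2
Volume = 387.07563 * 12.5 = 4838.45 m^3

4838.45 m^3


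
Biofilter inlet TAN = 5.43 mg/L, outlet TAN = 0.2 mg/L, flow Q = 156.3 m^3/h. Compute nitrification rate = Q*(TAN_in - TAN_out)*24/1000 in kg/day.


Concentration drop: TAN_in - TAN_out = 5.43 - 0.2 = 5.23 mg/L
Hourly TAN removed = Q * dTAN = 156.3 m^3/h * 5.23 mg/L = 817.449 g/h  (m^3/h * mg/L = g/h)
Daily TAN removed = 817.449 * 24 = 19618.776 g/day
Convert to kg/day: 19618.776 / 1000 = 19.618776 kg/day

19.618776 kg/day


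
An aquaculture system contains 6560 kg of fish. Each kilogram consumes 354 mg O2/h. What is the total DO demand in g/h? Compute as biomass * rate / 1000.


Total O2 consumption (mg/h) = 6560 kg * 354 mg/(kg*h) = 2322240 mg/h
Convert to g/h: 2322240 / 1000 = 2322.24 g/h

2322.24 g/h


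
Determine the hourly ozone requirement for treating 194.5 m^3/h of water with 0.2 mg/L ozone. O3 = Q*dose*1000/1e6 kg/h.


O3 demand (mg/h) = Q * dose * 1000 = 194.5 * 0.2 * 1000 = 38900 mg/h
Convert mg to kg: 38900 / 1e6 = 0.0389 kg/h

0.0389 kg/h


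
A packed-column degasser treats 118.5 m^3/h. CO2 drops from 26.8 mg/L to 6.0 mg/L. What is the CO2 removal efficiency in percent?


CO2_out / CO2_in = 6.0 / 26.8 = 0.2238806
Fraction remaining = 0.2238806
efficiency = (1 - 0.2238806) * 100 = 77.6119 %

77.6119 %


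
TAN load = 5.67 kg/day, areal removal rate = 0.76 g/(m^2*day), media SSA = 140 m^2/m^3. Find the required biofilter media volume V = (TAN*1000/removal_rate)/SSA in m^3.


A = 5.67*1000 / 0.76 = 7460.5263 m^2
V = 7460.5263 / 140 = 53.2895

53.2895 m^3


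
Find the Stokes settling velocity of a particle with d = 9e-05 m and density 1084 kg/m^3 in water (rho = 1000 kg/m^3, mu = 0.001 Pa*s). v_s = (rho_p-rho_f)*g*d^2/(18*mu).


Density difference: rho_p - rho_f = 1084 - 1000 = 84 kg/m^3
d^2 = (9e-05)^2 = 8.1e-09 m^2
Numerator = (rho_p - rho_f) * g * d^2 = 84 * 9.81 * 8.1e-09 = 6.674724e-06
Denominator = 18 * mu = 18 * 0.001 = 0.018
v_s = 6.674724e-06 / 0.018 = 3.70818e-04 m/s
Check: Re = rho_f * v_s * d / mu = 1000 * 3.70818e-04 * 9e-05 / 0.001 = 0.0334 < 1, so Stokes' law applies.

3.70818e-04 m/s


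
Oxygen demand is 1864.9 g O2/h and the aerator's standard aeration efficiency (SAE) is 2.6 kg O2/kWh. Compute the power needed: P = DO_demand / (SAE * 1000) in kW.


SAE in g O2/kWh = 2.6 * 1000 = 2600 g/kWh
P = DO_demand / SAE_g = 1864.9 / 2600 = 0.717269 kW

0.717269 kW


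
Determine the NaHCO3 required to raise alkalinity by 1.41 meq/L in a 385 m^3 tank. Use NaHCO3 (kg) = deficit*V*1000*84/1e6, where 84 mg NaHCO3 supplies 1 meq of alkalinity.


Tank volume in L = 385 m^3 * 1000 = 385000 L
Total meq required = 1.41 meq/L * 385000 L = 542850 meq
NaHCO3 mass = 542850 meq * 84 mg/meq / 1e6 = 45.5994 kg

45.5994 kg


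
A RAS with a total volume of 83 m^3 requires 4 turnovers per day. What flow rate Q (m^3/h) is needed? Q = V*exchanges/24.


Daily recirculation volume = 83 m^3 * 4 = 332 m^3/day
Flow rate Q = daily volume / 24 h = 332 / 24 = 13.8333 m^3/h

13.8333 m^3/h


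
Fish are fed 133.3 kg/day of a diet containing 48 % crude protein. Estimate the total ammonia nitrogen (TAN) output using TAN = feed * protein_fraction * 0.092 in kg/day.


Protein in feed = 133.3 * 48/100 = 63.984 kg/day
TAN = protein * 0.092 = 63.984 * 0.092 = 5.886528 kg/day

5.886528 kg/day


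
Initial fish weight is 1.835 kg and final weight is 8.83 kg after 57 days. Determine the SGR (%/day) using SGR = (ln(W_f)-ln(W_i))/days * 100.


ln(W_f) = ln(8.83) = 2.178155
ln(W_i) = ln(1.835) = 0.60704448
ln(W_f) - ln(W_i) = 2.178155 - 0.60704448 = 1.5711105
SGR = 1.5711105 / 57 * 100 = 2.75633 %/day

2.75633 %/day


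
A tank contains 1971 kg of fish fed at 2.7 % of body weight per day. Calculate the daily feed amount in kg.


Feeding rate fraction = 2.7% / 100 = 0.027
Daily feed = 1971 kg * 0.027 = 53.217 kg/day

53.217 kg/day


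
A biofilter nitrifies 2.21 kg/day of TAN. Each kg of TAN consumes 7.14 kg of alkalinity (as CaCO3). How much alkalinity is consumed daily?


Alkalinity factor: 7.14 kg CaCO3 consumed per kg TAN nitrified
alk = 2.21 kg TAN * 7.14 = 15.7794 kg CaCO3/day

15.7794 kg CaCO3/day


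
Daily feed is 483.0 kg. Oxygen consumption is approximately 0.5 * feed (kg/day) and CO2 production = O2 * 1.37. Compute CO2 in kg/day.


O2 = 483.0 * 0.5 = 241.5
CO2 = 241.5 * 1.37 = 330.855

330.855 kg/day


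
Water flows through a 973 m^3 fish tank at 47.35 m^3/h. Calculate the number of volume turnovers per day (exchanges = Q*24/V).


Daily flow volume = 47.35 m^3/h * 24 h = 1136.4 m^3/day
Exchanges = daily flow / tank volume = 1136.4 / 973 = 1.16793 exchanges/day

1.16793 exchanges/day


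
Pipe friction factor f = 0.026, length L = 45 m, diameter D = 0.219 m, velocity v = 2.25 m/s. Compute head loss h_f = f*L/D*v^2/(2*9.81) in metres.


v^2 = 2.25^2 = 5.0625 m^2/s^2
L/D = 45/0.219 = 205.47945
h_f = f*(L/D)*v^2/(2g) = 0.026 * 205.47945 * 5.0625 / 19.62 = 1.3785 m

1.3785 m


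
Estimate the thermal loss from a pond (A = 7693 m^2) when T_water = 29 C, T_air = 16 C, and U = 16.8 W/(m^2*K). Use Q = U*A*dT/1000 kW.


Temperature difference dT = 29 - 16 = 13 K
Heat loss (W) = U * A * dT = 16.8 * 7693 * 13 = 1680151.2 W
Convert to kW: 1680151.2 / 1000 = 1680.1512 kW

1680.1512 kW


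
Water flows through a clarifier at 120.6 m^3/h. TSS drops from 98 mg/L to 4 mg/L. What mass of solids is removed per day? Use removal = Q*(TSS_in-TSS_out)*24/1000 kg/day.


Concentration drop: TSS_in - TSS_out = 98 - 4 = 94 mg/L
Hourly solids removed = Q * dTSS = 120.6 m^3/h * 94 mg/L = 11336.4 g/h  (m^3/h * mg/L = g/h)
Daily solids removed = 11336.4 * 24 = 272073.6 g/day
Convert g to kg: 272073.6 / 1000 = 272.0736 kg/day

272.0736 kg/day


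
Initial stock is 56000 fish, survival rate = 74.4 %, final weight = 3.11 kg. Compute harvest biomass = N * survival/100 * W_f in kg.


Survivors = 56000 * 74.4/100 = 41664 fish
Harvest biomass = survivors * W_f = 41664 * 3.11 = 129575.04 kg

129575.04 kg


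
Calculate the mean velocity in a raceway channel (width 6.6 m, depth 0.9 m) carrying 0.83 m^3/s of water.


Cross-sectional area = W * d = 6.6 * 0.9 = 5.94 m^2
Velocity = Q / A = 0.83 / 5.94 = 0.139731 m/s

0.139731 m/s


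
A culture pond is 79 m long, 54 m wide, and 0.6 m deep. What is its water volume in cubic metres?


Base area = L * W = 79 * 54 = 4266 m^2
Volume = area * depth = 4266 * 0.6 = 2559.6 m^3

2559.6 m^3


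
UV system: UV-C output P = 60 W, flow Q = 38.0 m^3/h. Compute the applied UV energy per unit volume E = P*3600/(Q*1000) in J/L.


Energy delivered per hour = 60 W * 3600 s = 216000 J/h
Volume treated per hour = 38.0 m^3/h * 1000 = 38000 L/h
dose = 216000 / 38000 = 5.68421 J/L

5.68421 J/L


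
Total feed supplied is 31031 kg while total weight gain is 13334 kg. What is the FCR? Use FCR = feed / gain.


FCR = feed consumed / weight gained
FCR = 31031 kg / 13334 kg = 2.32721

2.32721


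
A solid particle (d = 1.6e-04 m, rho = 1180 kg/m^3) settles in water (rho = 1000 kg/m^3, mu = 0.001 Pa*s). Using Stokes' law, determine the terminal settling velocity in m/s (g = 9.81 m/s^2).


Density difference: rho_p - rho_f = 1180 - 1000 = 180 kg/m^3
d^2 = (1.6e-04)^2 = 2.56e-08 m^2
Numerator = (rho_p - rho_f) * g * d^2 = 180 * 9.81 * 2.56e-08 = 4.520448e-05
Denominator = 18 * mu = 18 * 0.001 = 0.018
v_s = 4.520448e-05 / 0.018 = 0.00251136 m/s
Check: Re = rho_f * v_s * d / mu = 1000 * 0.00251136 * 1.6e-04 / 0.001 = 0.402 < 1, so Stokes' law applies.

0.00251136 m/s


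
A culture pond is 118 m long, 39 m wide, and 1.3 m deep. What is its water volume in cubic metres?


Base area = L * W = 118 * 39 = 4602 m^2
Volume = area * depth = 4602 * 1.3 = 5982.6 m^3

5982.6 m^3


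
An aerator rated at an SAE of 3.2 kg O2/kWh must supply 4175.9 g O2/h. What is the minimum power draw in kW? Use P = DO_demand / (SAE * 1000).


SAE in g O2/kWh = 3.2 * 1000 = 3200 g/kWh
P = DO_demand / SAE_g = 4175.9 / 3200 = 1.30497 kW

1.30497 kW


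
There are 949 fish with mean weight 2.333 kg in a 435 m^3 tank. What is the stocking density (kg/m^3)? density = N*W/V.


Total biomass = 949 fish * 2.333 kg = 2214.017 kg
Density = total biomass / volume = 2214.017 / 435 = 5.08969 kg/m^3

5.08969 kg/m^3


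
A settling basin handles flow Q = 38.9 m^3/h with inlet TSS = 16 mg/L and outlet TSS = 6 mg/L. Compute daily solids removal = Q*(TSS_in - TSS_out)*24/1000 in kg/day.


Concentration drop: TSS_in - TSS_out = 16 - 6 = 10 mg/L
Hourly solids removed = Q * dTSS = 38.9 m^3/h * 10 mg/L = 389 g/h  (m^3/h * mg/L = g/h)
Daily solids removed = 389 * 24 = 9336 g/day
Convert g to kg: 9336 / 1000 = 9.336 kg/day

9.336 kg/day


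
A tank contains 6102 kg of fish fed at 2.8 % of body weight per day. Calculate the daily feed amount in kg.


Feeding rate fraction = 2.8% / 100 = 0.028
Daily feed = 6102 kg * 0.028 = 170.856 kg/day

170.856 kg/day


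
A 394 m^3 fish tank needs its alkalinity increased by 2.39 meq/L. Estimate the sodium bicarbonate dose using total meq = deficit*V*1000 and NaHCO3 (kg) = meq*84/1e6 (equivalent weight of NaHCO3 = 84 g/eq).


Tank volume in L = 394 m^3 * 1000 = 394000 L
Total meq required = 2.39 meq/L * 394000 L = 941660 meq
NaHCO3 mass = 941660 meq * 84 mg/meq / 1e6 = 79.0994 kg

79.0994 kg


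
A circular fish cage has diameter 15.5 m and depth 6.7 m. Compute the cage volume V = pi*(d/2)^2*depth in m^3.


r = d/2 = 15.5/2 = 7.75 m
Base area = pi*r^2 = pi*7.75^2 = 188.69191 m^2
Volume = 188.69191 * 6.7 = 1264.24 m^3

1264.24 m^3


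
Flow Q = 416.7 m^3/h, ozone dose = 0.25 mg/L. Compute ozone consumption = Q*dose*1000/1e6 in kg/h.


O3 demand (mg/h) = Q * dose * 1000 = 416.7 * 0.25 * 1000 = 104175 mg/h
Convert mg to kg: 104175 / 1e6 = 0.104175 kg/h

0.104175 kg/h
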